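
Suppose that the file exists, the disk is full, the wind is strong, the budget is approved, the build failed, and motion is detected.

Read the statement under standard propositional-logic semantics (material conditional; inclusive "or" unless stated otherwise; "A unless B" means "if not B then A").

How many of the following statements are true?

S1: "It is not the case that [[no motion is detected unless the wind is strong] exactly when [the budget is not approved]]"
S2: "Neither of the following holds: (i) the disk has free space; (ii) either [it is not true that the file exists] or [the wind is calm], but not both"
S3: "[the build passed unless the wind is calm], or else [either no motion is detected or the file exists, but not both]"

3

Let L = "motion is detected" (T), Q = "the wind is strong" (T), V = "the budget is approved" (T), M = "the disk is full" (T), R = "the file exists" (T), U = "the build passed" (F).

S1: Parsed as ¬((¬L ∨ Q) ↔ ¬V)

¬L = ¬T = F
¬L ∨ Q = F ∨ T = T
¬V = ¬T = F
(¬L ∨ Q) ↔ ¬V = T ↔ F = F
¬((¬L ∨ Q) ↔ ¬V) = ¬F = T
So S1 is true.

S2: Formalization: ¬M ↓ (¬R ⊕ ¬Q)

¬M = ¬T = F
¬R = ¬T = F
¬Q = ¬T = F
¬R ⊕ ¬Q = F ⊕ F = F
¬M ↓ (¬R ⊕ ¬Q) = F ↓ F = T
Thus S2 is true.

S3: This is (U ∨ ¬Q) ∨ (¬L ⊕ R).

¬Q = ¬T = F
U ∨ ¬Q = F ∨ F = F
¬L = ¬T = F
¬L ⊕ R = F ⊕ T = T
(U ∨ ¬Q) ∨ (¬L ⊕ R) = F ∨ T = T
Thus S3 is true.

True statements: 3 (S1, S2, S3).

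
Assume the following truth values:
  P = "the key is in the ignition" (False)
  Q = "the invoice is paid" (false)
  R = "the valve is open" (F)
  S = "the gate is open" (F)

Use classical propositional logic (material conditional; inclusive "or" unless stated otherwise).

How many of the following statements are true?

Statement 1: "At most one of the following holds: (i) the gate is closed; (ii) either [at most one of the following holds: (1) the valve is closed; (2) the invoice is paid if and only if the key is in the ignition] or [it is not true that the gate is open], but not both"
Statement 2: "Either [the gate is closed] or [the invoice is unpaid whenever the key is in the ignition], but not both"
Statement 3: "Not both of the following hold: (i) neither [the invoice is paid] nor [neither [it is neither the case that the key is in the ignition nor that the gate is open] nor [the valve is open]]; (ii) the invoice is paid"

1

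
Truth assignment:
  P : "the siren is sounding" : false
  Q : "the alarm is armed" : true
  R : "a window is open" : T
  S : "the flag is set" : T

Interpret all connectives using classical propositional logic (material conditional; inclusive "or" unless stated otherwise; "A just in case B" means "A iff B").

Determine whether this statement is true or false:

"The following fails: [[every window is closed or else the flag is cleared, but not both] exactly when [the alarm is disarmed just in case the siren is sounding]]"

True.

Parsed as not ((not R xor not S) iff (not Q iff P))

not R = not True = False
not S = not True = False
not R xor not S = False xor False = False
not Q = not True = False
not Q iff P = False iff False = True
(not R xor not S) iff (not Q iff P) = False iff True = False
not ((not R xor not S) iff (not Q iff P)) = not False = True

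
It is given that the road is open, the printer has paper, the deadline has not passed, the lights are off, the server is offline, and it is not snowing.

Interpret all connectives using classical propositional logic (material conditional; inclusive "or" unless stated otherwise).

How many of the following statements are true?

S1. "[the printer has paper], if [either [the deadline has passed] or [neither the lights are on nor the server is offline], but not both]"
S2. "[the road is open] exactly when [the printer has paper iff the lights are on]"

Let G = "the deadline has passed" (F), K = "the lights are on" (F), M = "the server is online" (F), W = "the printer has paper" (T), R = "the road is closed" (F).

S1: Parsed as (G ⊕ (K ↓ ¬M)) → W

¬M = ¬F = T
K ↓ ¬M = F ↓ T = F
G ⊕ (K ↓ ¬M) = F ⊕ F = F
(G ⊕ (K ↓ ¬M)) → W = F → T = T
Hence S1 is true.

S2: In symbols: ¬R ↔ (W ↔ K)

¬R = ¬F = T
W ↔ K = T ↔ F = F
¬R ↔ (W ↔ K) = T ↔ F = F
Thus S2 is false.

True statements: 1 (S1).

1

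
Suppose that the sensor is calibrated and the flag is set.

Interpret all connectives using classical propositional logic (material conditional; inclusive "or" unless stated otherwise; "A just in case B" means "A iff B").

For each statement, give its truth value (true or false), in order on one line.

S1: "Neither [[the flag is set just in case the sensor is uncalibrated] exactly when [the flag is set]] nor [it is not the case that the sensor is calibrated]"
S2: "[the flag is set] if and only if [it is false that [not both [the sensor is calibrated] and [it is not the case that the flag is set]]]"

Let D = "the flag is set" (True), K = "the sensor is calibrated" (True).

S1: In symbols: ((D iff not K) iff D) nor not K

not K = not True = False
D iff not K = True iff False = False
(D iff not K) iff D = False iff True = False
not K = not True = False
((D iff not K) iff D) nor not K = False nor False = True
Thus S1 is true.

S2: Formalization: D iff not (K nand not D)

not D = not True = False
K nand not D = True nand False = True
not (K nand not D) = not True = False
D iff not (K nand not D) = True iff False = False
Hence S2 is false.

S1 T; S2 F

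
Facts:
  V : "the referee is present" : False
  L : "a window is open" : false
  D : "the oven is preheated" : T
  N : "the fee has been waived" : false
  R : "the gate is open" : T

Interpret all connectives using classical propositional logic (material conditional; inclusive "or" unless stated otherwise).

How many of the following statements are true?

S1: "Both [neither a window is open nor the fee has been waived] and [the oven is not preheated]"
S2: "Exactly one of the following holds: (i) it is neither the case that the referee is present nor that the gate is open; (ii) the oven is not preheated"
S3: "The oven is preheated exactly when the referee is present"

S1: This is (L nor N) & ~D.

L nor N = F nor F = T
~D = ~T = F
(L nor N) & ~D = T & F = F
Hence S1 is false.

S2: Parsed as (V nor R) xor ~D

V nor R = F nor T = F
~D = ~T = F
(V nor R) xor ~D = F xor F = F
Thus S2 is false.

S3: Parsed as D <-> V

D <-> V = T <-> F = F
Hence S3 is false.

Count: 0.

0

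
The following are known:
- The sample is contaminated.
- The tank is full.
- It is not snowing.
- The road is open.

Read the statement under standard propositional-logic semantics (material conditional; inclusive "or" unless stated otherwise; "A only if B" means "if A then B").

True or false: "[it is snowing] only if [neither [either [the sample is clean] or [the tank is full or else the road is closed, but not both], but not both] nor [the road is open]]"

The statement is true.

Let R = "it is snowing" (False), P = "the sample is contaminated" (True), Q = "the tank is full" (True), S = "the road is closed" (False).
Parsed as R -> ((not P xor (Q xor S)) nor not S)

not P = not True = False
Q xor S = True xor False = True
not P xor (Q xor S) = False xor True = True
not S = not False = True
(not P xor (Q xor S)) nor not S = True nor True = False
R -> ((not P xor (Q xor S)) nor not S) = False -> False = True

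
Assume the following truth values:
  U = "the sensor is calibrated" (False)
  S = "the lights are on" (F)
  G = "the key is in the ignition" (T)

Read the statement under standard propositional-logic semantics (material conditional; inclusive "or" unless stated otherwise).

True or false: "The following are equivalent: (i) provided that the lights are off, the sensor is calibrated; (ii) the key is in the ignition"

false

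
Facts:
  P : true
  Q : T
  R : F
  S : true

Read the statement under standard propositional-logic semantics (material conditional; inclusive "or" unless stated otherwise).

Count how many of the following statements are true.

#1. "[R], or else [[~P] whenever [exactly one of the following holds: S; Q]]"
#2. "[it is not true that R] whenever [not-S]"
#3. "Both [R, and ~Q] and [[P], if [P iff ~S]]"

2

#1: Formalization: R | ((S xor Q) -> ~P)

S xor Q = T xor T = F
~P = ~T = F
(S xor Q) -> ~P = F -> F = T
R | ((S xor Q) -> ~P) = F | T = T
Thus #1 is true.

#2: Parsed as ~S -> ~R

~S = ~T = F
~R = ~F = T
~S -> ~R = F -> T = T
Thus #2 is true.

#3: In symbols: (R & ~Q) & ((P <-> ~S) -> P)

~Q = ~T = F
R & ~Q = F & F = F
~S = ~T = F
P <-> ~S = T <-> F = F
(P <-> ~S) -> P = F -> T = T
(R & ~Q) & ((P <-> ~S) -> P) = F & T = F
Hence #3 is false.

Count: 2.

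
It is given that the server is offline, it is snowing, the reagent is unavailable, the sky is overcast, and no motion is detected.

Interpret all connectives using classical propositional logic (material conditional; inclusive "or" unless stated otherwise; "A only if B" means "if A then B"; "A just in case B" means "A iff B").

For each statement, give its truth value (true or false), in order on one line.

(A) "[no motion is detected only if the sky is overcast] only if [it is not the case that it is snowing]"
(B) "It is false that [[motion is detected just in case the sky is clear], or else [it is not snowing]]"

Let U = "motion is detected" (False), S = "the sky is overcast" (True), Q = "it is snowing" (True).

(A): Parsed as (not U -> S) -> not Q

not U = not False = True
not U -> S = True -> True = True
not Q = not True = False
(not U -> S) -> not Q = True -> False = False
Thus (A) is false.

(B): Parsed as not ((U iff not S) or not Q)

not S = not True = False
U iff not S = False iff False = True
not Q = not True = False
(U iff not S) or not Q = True or False = True
not ((U iff not S) or not Q) = not True = False
Hence (B) is false.

(A) false / (B) false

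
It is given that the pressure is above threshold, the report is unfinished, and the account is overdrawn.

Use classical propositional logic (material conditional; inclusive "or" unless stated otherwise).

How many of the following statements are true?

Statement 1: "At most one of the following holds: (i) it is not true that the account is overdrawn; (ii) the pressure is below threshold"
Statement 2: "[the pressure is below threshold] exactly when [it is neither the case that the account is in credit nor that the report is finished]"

Let G = "the account is overdrawn" (T), N = "the pressure is above threshold" (T), P = "the report is finished" (F).

Statement 1: Parsed as ¬G ↑ ¬N

¬G = ¬T = F
¬N = ¬T = F
¬G ↑ ¬N = F ↑ F = T
Hence Statement 1 is true.

Statement 2: Formalization: ¬N ↔ (¬G ↓ P)

¬N = ¬T = F
¬G = ¬T = F
¬G ↓ P = F ↓ F = T
¬N ↔ (¬G ↓ P) = F ↔ T = F
Thus Statement 2 is false.

True statements: 1 (Statement 1).

1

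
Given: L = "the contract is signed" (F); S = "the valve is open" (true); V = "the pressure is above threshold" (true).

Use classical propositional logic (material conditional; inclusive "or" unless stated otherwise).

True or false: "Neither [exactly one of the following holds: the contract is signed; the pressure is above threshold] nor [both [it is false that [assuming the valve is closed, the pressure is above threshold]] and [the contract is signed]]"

False

Formalization: (L ⊕ V) ↓ (¬(¬S → V) ∧ L)

L ⊕ V = F ⊕ T = T
¬S = ¬T = F
¬S → V = F → T = T
¬(¬S → V) = ¬T = F
¬(¬S → V) ∧ L = F ∧ F = F
(L ⊕ V) ↓ (¬(¬S → V) ∧ L) = T ↓ F = F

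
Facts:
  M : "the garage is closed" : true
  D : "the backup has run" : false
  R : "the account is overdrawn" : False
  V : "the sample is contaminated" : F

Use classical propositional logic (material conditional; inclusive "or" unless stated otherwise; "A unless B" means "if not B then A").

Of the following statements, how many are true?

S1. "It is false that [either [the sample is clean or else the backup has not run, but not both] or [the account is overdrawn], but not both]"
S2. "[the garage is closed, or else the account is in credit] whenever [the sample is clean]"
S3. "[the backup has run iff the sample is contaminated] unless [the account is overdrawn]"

3

S1: Formalization: ¬((¬V ⊕ ¬D) ⊕ R)

¬V = ¬F = T
¬D = ¬F = T
¬V ⊕ ¬D = T ⊕ T = F
(¬V ⊕ ¬D) ⊕ R = F ⊕ F = F
¬((¬V ⊕ ¬D) ⊕ R) = ¬F = T
So S1 is true.

S2: This is ¬V → (M ∨ ¬R).

¬V = ¬F = T
¬R = ¬F = T
M ∨ ¬R = T ∨ T = T
¬V → (M ∨ ¬R) = T → T = T
Thus S2 is true.

S3: In symbols: (D ↔ V) ∨ R

D ↔ V = F ↔ F = T
(D ↔ V) ∨ R = T ∨ F = T
Thus S3 is true.

True statements: 3 (S1, S2, S3).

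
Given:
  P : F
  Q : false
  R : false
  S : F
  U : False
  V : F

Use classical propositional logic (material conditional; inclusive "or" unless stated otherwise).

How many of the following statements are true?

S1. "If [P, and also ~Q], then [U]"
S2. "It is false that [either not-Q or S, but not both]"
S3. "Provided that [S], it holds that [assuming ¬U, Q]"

2

S1: Parsed as (P ∧ ¬Q) → U

¬Q = ¬F = T
P ∧ ¬Q = F ∧ T = F
(P ∧ ¬Q) → U = F → F = T
Thus S1 is true.

S2: Formalization: ¬(¬Q ⊕ S)

¬Q = ¬F = T
¬Q ⊕ S = T ⊕ F = T
¬(¬Q ⊕ S) = ¬T = F
Thus S2 is false.

S3: Formalization: S → (¬U → Q)

¬U = ¬F = T
¬U → Q = T → F = F
S → (¬U → Q) = F → F = T
Hence S3 is true.

True statements: 2.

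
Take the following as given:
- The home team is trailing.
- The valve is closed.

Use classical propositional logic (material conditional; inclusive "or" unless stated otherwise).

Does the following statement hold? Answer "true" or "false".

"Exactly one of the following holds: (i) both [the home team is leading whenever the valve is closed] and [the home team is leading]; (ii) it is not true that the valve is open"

Let U = "the valve is open" (False), S = "the home team is leading" (False).
This is ((not U -> S) and S) xor not U.

not U = not False = True
not U -> S = True -> False = False
(not U -> S) and S = False and False = False
not U = not False = True
((not U -> S) and S) xor not U = False xor True = True

The statement is true.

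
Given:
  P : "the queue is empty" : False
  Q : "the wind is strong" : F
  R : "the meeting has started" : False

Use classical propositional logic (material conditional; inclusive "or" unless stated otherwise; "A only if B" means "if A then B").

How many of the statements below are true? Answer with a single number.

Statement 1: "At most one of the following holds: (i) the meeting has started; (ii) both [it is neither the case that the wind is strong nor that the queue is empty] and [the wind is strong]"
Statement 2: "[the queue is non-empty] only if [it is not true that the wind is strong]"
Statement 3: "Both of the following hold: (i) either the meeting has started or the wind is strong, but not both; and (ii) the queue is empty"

Statement 1: Parsed as R ↑ ((Q ↓ P) ∧ Q)

Q ↓ P = F ↓ F = T
(Q ↓ P) ∧ Q = T ∧ F = F
R ↑ ((Q ↓ P) ∧ Q) = F ↑ F = T
So Statement 1 is true.

Statement 2: Parsed as ¬P → ¬Q

¬P = ¬F = T
¬Q = ¬F = T
¬P → ¬Q = T → T = T
Thus Statement 2 is true.

Statement 3: Parsed as (R ⊕ Q) ∧ P

R ⊕ Q = F ⊕ F = F
(R ⊕ Q) ∧ P = F ∧ F = F
So Statement 3 is false.

Count: 2.

2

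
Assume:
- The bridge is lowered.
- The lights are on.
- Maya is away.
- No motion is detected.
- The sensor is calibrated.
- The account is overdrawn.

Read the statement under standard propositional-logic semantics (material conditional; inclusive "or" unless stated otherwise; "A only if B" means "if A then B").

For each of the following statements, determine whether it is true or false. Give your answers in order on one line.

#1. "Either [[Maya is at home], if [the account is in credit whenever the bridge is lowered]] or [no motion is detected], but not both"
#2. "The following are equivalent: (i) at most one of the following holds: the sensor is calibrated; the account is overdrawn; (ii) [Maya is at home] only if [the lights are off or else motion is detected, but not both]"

Let P = "the bridge is raised" (F), V = "the account is overdrawn" (T), R = "Maya is at home" (F), S = "motion is detected" (F), U = "the sensor is calibrated" (T), Q = "the lights are on" (T).

#1: Formalization: ((~P -> ~V) -> R) xor ~S

~P = ~F = T
~V = ~T = F
~P -> ~V = T -> F = F
(~P -> ~V) -> R = F -> F = T
~S = ~F = T
((~P -> ~V) -> R) xor ~S = T xor T = F
Thus #1 is false.

#2: In symbols: (U nand V) <-> (R -> (~Q xor S))

U nand V = T nand T = F
~Q = ~T = F
~Q xor S = F xor F = F
R -> (~Q xor S) = F -> F = T
(U nand V) <-> (R -> (~Q xor S)) = F <-> T = F
So #2 is false.

#1 F; #2 F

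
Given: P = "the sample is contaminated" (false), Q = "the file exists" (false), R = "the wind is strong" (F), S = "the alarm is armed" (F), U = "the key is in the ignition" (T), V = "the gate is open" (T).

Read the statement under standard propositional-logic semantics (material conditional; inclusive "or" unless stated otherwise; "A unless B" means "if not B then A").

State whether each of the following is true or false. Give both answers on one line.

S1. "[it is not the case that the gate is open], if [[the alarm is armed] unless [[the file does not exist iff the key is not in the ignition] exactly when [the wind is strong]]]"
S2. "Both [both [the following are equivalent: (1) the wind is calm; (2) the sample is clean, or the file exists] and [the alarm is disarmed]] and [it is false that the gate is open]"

S1: In symbols: (S ∨ ((¬Q ↔ ¬U) ↔ R)) → ¬V

¬Q = ¬F = T
¬U = ¬T = F
¬Q ↔ ¬U = T ↔ F = F
(¬Q ↔ ¬U) ↔ R = F ↔ F = T
S ∨ ((¬Q ↔ ¬U) ↔ R) = F ∨ T = T
¬V = ¬T = F
(S ∨ ((¬Q ↔ ¬U) ↔ R)) → ¬V = T → F = F
So S1 is false.

S2: Formalization: ((¬R ↔ (¬P ∨ Q)) ∧ ¬S) ∧ ¬V

¬R = ¬F = T
¬P = ¬F = T
¬P ∨ Q = T ∨ F = T
¬R ↔ (¬P ∨ Q) = T ↔ T = T
¬S = ¬F = T
(¬R ↔ (¬P ∨ Q)) ∧ ¬S = T ∧ T = T
¬V = ¬T = F
((¬R ↔ (¬P ∨ Q)) ∧ ¬S) ∧ ¬V = T ∧ F = F
Hence S2 is false.

S1 false; S2 false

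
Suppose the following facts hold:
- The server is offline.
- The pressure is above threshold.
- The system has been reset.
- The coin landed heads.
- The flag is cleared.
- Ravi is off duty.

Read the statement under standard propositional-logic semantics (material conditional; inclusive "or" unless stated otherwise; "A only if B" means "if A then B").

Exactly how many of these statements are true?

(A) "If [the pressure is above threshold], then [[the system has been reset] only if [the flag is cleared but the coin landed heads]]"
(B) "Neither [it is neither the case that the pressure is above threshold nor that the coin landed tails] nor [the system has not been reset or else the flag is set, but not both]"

Let Q = "the pressure is above threshold" (T), R = "the system has been reset" (T), U = "the flag is set" (F), S = "the coin landed heads" (T).

(A): In symbols: Q -> (R -> (~U & S))

~U = ~F = T
~U & S = T & T = T
R -> (~U & S) = T -> T = T
Q -> (R -> (~U & S)) = T -> T = T
Thus (A) is true.

(B): In symbols: (Q nor ~S) nor (~R xor U)

~S = ~T = F
Q nor ~S = T nor F = F
~R = ~T = F
~R xor U = F xor F = F
(Q nor ~S) nor (~R xor U) = F nor F = T
So (B) is true.

True statements: 2 ((A), (B)).

2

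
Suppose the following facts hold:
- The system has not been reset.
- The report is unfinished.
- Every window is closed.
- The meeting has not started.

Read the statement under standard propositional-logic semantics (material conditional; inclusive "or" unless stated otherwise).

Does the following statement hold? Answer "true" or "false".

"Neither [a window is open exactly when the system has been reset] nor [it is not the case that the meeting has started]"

Let R = "a window is open" (False), S = "the system has been reset" (False), V = "the meeting has started" (False).
Formalization: (R iff S) nor not V

R iff S = False iff False = True
not V = not False = True
(R iff S) nor not V = True nor True = False

false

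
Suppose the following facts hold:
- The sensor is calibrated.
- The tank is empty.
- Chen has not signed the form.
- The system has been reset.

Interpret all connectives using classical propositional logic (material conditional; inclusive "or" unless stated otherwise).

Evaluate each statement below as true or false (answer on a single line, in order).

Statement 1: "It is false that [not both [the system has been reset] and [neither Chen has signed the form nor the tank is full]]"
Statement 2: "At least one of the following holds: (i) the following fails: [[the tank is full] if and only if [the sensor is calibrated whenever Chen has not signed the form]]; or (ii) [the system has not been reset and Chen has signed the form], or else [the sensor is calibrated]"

Statement 1 True; Statement 2 True

Let S = "the system has been reset" (T), R = "Chen has signed the form" (F), Q = "the tank is full" (F), P = "the sensor is calibrated" (T).

Statement 1: In symbols: ~(S nand (R nor Q))

R nor Q = F nor F = T
S nand (R nor Q) = T nand T = F
~(S nand (R nor Q)) = ~F = T
Thus Statement 1 is true.

Statement 2: Formalization: ~(Q <-> (~R -> P)) | ((~S & R) | P)

~R = ~F = T
~R -> P = T -> T = T
Q <-> (~R -> P) = F <-> T = F
~(Q <-> (~R -> P)) = ~F = T
~S = ~T = F
~S & R = F & F = F
(~S & R) | P = F | T = T
~(Q <-> (~R -> P)) | ((~S & R) | P) = T | T = T
Hence Statement 2 is true.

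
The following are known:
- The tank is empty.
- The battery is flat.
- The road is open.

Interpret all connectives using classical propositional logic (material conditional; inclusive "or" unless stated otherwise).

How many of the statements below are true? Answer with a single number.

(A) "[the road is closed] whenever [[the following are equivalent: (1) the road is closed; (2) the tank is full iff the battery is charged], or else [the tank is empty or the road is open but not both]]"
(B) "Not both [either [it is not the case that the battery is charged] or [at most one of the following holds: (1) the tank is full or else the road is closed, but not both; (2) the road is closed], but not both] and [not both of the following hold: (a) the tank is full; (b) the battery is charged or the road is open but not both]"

2

Let R = "the road is closed" (False), P = "the tank is full" (False), Q = "the battery is charged" (False).

(A): Parsed as ((R iff (P iff Q)) or (not P xor not R)) -> R

P iff Q = False iff False = True
R iff (P iff Q) = False iff True = False
not P = not False = True
not R = not False = True
not P xor not R = True xor True = False
(R iff (P iff Q)) or (not P xor not R) = False or False = False
((R iff (P iff Q)) or (not P xor not R)) -> R = False -> False = True
So (A) is true.

(B): Parsed as (not Q xor ((P xor R) nand R)) nand (P nand (Q xor not R))

not Q = not False = True
P xor R = False xor False = False
(P xor R) nand R = False nand False = True
not Q xor ((P xor R) nand R) = True xor True = False
not R = not False = True
Q xor not R = False xor True = True
P nand (Q xor not R) = False nand True = True
(not Q xor ((P xor R) nand R)) nand (P nand (Q xor not R)) = False nand True = True
So (B) is true.

2 of the 2 statements are true.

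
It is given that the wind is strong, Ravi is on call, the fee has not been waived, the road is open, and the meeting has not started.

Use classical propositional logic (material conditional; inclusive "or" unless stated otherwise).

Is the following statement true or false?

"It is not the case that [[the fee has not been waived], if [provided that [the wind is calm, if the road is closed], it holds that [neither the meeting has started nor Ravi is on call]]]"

false

Let L = "the road is closed" (F), U = "the wind is strong" (T), R = "the meeting has started" (F), Q = "Ravi is on call" (T), G = "the fee has been waived" (F).
This is ¬(((L → ¬U) → (R ↓ Q)) → ¬G).

¬U = ¬T = F
L → ¬U = F → F = T
R ↓ Q = F ↓ T = F
(L → ¬U) → (R ↓ Q) = T → F = F
¬G = ¬F = T
((L → ¬U) → (R ↓ Q)) → ¬G = F → T = T
¬(((L → ¬U) → (R ↓ Q)) → ¬G) = ¬T = F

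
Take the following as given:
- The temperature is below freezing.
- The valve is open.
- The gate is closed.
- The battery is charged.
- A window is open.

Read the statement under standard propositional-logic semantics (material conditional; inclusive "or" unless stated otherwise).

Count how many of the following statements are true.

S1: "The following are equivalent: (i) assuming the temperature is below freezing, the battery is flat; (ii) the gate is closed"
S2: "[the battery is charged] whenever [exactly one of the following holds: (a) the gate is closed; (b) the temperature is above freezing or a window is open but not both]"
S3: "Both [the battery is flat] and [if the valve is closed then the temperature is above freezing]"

Let P = "the temperature is below freezing" (True), S = "the battery is charged" (True), R = "the gate is open" (False), U = "a window is open" (True), Q = "the valve is open" (True).

S1: This is (P -> not S) iff not R.

not S = not True = False
P -> not S = True -> False = False
not R = not False = True
(P -> not S) iff not R = False iff True = False
So S1 is false.

S2: Formalization: (not R xor (not P xor U)) -> S

not R = not False = True
not P = not True = False
not P xor U = False xor True = True
not R xor (not P xor U) = True xor True = False
(not R xor (not P xor U)) -> S = False -> True = True
So S2 is true.

S3: Parsed as not S and (not Q -> not P)

not S = not True = False
not Q = not True = False
not P = not True = False
not Q -> not P = False -> False = True
not S and (not Q -> not P) = False and True = False
So S3 is false.

1 of the 3 statements is true (S2).

1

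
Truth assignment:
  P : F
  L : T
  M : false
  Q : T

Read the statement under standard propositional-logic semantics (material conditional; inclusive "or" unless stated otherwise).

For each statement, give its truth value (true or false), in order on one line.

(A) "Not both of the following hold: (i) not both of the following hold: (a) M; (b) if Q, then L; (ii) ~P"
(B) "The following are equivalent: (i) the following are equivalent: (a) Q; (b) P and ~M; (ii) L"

(A) False; (B) False

(A): This is (M nand (Q -> L)) nand ~P.

Q -> L = T -> T = T
M nand (Q -> L) = F nand T = T
~P = ~F = T
(M nand (Q -> L)) nand ~P = T nand T = F
Thus (A) is false.

(B): Formalization: (Q <-> (P & ~M)) <-> L

~M = ~F = T
P & ~M = F & T = F
Q <-> (P & ~M) = T <-> F = F
(Q <-> (P & ~M)) <-> L = F <-> T = F
Thus (B) is false.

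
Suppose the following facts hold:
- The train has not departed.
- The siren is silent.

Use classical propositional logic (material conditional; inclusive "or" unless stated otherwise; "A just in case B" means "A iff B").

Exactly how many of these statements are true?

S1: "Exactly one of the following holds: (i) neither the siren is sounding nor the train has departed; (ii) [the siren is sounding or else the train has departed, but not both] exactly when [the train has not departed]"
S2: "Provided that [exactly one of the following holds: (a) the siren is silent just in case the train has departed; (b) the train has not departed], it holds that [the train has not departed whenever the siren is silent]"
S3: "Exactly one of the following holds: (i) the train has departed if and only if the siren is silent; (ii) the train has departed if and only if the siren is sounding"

3

Let Q = "the siren is sounding" (F), P = "the train has departed" (F).

S1: Parsed as (Q ↓ P) ⊕ ((Q ⊕ P) ↔ ¬P)

Q ↓ P = F ↓ F = T
Q ⊕ P = F ⊕ F = F
¬P = ¬F = T
(Q ⊕ P) ↔ ¬P = F ↔ T = F
(Q ↓ P) ⊕ ((Q ⊕ P) ↔ ¬P) = T ⊕ F = T
Thus S1 is true.

S2: Parsed as ((¬Q ↔ P) ⊕ ¬P) → (¬Q → ¬P)

¬Q = ¬F = T
¬Q ↔ P = T ↔ F = F
¬P = ¬F = T
(¬Q ↔ P) ⊕ ¬P = F ⊕ T = T
¬Q = ¬F = T
¬P = ¬F = T
¬Q → ¬P = T → T = T
((¬Q ↔ P) ⊕ ¬P) → (¬Q → ¬P) = T → T = T
Hence S2 is true.

S3: Formalization: (P ↔ ¬Q) ⊕ (P ↔ Q)

¬Q = ¬F = T
P ↔ ¬Q = F ↔ T = F
P ↔ Q = F ↔ F = T
(P ↔ ¬Q) ⊕ (P ↔ Q) = F ⊕ T = T
Hence S3 is true.

Count: 3.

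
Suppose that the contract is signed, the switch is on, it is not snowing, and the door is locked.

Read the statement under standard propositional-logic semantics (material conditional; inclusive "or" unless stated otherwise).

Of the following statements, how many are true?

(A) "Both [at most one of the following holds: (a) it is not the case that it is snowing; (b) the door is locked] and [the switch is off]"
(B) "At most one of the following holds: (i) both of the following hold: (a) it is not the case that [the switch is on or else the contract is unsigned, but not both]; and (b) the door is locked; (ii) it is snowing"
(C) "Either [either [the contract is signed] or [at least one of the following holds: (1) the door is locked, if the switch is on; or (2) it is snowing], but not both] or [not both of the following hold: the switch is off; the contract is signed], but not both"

2

Let R = "it is snowing" (False), S = "the door is locked" (True), Q = "the switch is on" (True), P = "the contract is signed" (True).

(A): In symbols: (not R nand S) and not Q

not R = not False = True
not R nand S = True nand True = False
not Q = not True = False
(not R nand S) and not Q = False and False = False
Thus (A) is false.

(B): Parsed as (not (Q xor not P) and S) nand R

not P = not True = False
Q xor not P = True xor False = True
not (Q xor not P) = not True = False
not (Q xor not P) and S = False and True = False
(not (Q xor not P) and S) nand R = False nand False = True
Thus (B) is true.

(C): Parsed as (P xor ((Q -> S) or R)) xor (not Q nand P)

Q -> S = True -> True = True
(Q -> S) or R = True or False = True
P xor ((Q -> S) or R) = True xor True = False
not Q = not True = False
not Q nand P = False nand True = True
(P xor ((Q -> S) or R)) xor (not Q nand P) = False xor True = True
Hence (C) is true.

True statements: 2.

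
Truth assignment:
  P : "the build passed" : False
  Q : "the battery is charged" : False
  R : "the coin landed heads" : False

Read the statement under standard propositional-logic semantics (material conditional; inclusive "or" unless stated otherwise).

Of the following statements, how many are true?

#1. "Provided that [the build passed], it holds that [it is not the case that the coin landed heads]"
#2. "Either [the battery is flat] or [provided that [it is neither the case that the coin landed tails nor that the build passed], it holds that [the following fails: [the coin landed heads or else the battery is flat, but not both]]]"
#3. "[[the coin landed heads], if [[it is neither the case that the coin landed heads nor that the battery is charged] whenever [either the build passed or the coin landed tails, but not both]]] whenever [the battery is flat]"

#1: Parsed as P → ¬R

¬R = ¬F = T
P → ¬R = F → T = T
So #1 is true.

#2: Formalization: ¬Q ∨ ((¬R ↓ P) → ¬(R ⊕ ¬Q))

¬Q = ¬F = T
¬R = ¬F = T
¬R ↓ P = T ↓ F = F
¬Q = ¬F = T
R ⊕ ¬Q = F ⊕ T = T
¬(R ⊕ ¬Q) = ¬T = F
(¬R ↓ P) → ¬(R ⊕ ¬Q) = F → F = T
¬Q ∨ ((¬R ↓ P) → ¬(R ⊕ ¬Q)) = T ∨ T = T
So #2 is true.

#3: Formalization: ¬Q → (((P ⊕ ¬R) → (R ↓ Q)) → R)

¬Q = ¬F = T
¬R = ¬F = T
P ⊕ ¬R = F ⊕ T = T
R ↓ Q = F ↓ F = T
(P ⊕ ¬R) → (R ↓ Q) = T → T = T
((P ⊕ ¬R) → (R ↓ Q)) → R = T → F = F
¬Q → (((P ⊕ ¬R) → (R ↓ Q)) → R) = T → F = F
So #3 is false.

True statements: 2.

2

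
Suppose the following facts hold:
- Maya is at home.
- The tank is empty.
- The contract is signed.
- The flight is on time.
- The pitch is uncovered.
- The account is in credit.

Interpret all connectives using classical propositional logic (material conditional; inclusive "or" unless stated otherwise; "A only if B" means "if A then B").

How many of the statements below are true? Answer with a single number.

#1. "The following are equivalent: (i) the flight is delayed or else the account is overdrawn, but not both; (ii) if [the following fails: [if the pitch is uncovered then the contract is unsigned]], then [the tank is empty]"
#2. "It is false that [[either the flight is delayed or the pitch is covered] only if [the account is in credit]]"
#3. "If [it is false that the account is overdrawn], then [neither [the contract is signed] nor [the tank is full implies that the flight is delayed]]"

Let S = "the flight is delayed" (F), V = "the account is overdrawn" (F), U = "the pitch is covered" (F), R = "the contract is signed" (T), Q = "the tank is full" (F).

#1: Parsed as (S xor V) <-> (~(~U -> ~R) -> ~Q)

S xor V = F xor F = F
~U = ~F = T
~R = ~T = F
~U -> ~R = T -> F = F
~(~U -> ~R) = ~F = T
~Q = ~F = T
~(~U -> ~R) -> ~Q = T -> T = T
(S xor V) <-> (~(~U -> ~R) -> ~Q) = F <-> T = F
Thus #1 is false.

#2: Parsed as ~((S | U) -> ~V)

S | U = F | F = F
~V = ~F = T
(S | U) -> ~V = F -> T = T
~((S | U) -> ~V) = ~T = F
So #2 is false.

#3: Parsed as ~V -> (R nor (Q -> S))

~V = ~F = T
Q -> S = F -> F = T
R nor (Q -> S) = T nor T = F
~V -> (R nor (Q -> S)) = T -> F = F
Thus #3 is false.

Count: 0.

0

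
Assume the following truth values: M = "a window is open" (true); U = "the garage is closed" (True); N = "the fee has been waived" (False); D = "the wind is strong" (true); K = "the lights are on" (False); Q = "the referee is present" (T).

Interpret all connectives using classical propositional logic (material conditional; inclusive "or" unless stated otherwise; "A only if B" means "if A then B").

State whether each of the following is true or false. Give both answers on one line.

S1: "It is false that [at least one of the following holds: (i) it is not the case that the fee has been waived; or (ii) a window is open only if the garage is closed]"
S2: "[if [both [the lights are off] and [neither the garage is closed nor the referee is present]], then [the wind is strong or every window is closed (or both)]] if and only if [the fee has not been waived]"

S1: Parsed as ~(~N | (M -> U))

~N = ~F = T
M -> U = T -> T = T
~N | (M -> U) = T | T = T
~(~N | (M -> U)) = ~T = F
Hence S1 is false.

S2: Formalization: ((~K & (U nor Q)) -> (D | ~M)) <-> ~N

~K = ~F = T
U nor Q = T nor T = F
~K & (U nor Q) = T & F = F
~M = ~T = F
D | ~M = T | F = T
(~K & (U nor Q)) -> (D | ~M) = F -> T = T
~N = ~F = T
((~K & (U nor Q)) -> (D | ~M)) <-> ~N = T <-> T = T
Hence S2 is true.

S1 F, S2 T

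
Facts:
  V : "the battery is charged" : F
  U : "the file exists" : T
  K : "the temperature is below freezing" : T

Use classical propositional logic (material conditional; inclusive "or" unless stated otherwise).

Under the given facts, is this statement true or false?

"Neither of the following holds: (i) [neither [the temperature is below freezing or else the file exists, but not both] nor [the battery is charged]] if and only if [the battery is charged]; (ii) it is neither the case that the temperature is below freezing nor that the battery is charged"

Formalization: (((K xor U) nor V) iff V) nor (K nor V)

K xor U = True xor True = False
(K xor U) nor V = False nor False = True
((K xor U) nor V) iff V = True iff False = False
K nor V = True nor False = False
(((K xor U) nor V) iff V) nor (K nor V) = False nor False = True

The statement is true.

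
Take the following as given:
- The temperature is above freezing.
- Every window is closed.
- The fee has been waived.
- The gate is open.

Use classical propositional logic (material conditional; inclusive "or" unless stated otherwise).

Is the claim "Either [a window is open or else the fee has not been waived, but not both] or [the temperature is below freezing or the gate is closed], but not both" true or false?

Let W = "a window is open" (False), N = "the fee has been waived" (True), R = "the temperature is below freezing" (False), H = "the gate is open" (True).
This is (W xor not N) xor (R or not H).

not N = not True = False
W xor not N = False xor False = False
not H = not True = False
R or not H = False or False = False
(W xor not N) xor (R or not H) = False xor False = False

False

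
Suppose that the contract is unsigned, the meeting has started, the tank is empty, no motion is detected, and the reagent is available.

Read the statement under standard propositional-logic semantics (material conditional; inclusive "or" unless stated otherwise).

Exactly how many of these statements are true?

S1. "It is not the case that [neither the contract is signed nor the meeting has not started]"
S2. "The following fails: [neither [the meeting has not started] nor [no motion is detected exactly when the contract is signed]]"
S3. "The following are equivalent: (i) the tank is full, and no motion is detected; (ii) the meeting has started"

Let M = "the contract is signed" (F), H = "the meeting has started" (T), R = "motion is detected" (F), D = "the tank is full" (F).

S1: Formalization: ~(M nor ~H)

~H = ~T = F
M nor ~H = F nor F = T
~(M nor ~H) = ~T = F
Thus S1 is false.

S2: This is ~(~H nor (~R <-> M)).

~H = ~T = F
~R = ~F = T
~R <-> M = T <-> F = F
~H nor (~R <-> M) = F nor F = T
~(~H nor (~R <-> M)) = ~T = F
So S2 is false.

S3: In symbols: (D & ~R) <-> H

~R = ~F = T
D & ~R = F & T = F
(D & ~R) <-> H = F <-> T = F
So S3 is false.

Count: 0.

0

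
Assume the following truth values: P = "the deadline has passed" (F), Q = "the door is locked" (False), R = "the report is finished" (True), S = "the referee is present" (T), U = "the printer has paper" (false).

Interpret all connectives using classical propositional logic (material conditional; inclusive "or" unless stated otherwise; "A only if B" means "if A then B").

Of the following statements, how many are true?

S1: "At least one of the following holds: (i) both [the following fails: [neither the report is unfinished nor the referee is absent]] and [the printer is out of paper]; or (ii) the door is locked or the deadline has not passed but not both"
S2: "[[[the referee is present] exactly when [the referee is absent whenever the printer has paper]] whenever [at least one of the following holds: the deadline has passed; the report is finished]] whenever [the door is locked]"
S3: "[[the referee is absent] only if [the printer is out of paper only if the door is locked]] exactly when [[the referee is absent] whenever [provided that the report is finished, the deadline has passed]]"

3

S1: In symbols: (not (not R nor not S) and not U) or (Q xor not P)

not R = not True = False
not S = not True = False
not R nor not S = False nor False = True
not (not R nor not S) = not True = False
not U = not False = True
not (not R nor not S) and not U = False and True = False
not P = not False = True
Q xor not P = False xor True = True
(not (not R nor not S) and not U) or (Q xor not P) = False or True = True
So S1 is true.

S2: This is Q -> ((P or R) -> (S iff (U -> not S))).

P or R = False or True = True
not S = not True = False
U -> not S = False -> False = True
S iff (U -> not S) = True iff True = True
(P or R) -> (S iff (U -> not S)) = True -> True = True
Q -> ((P or R) -> (S iff (U -> not S))) = False -> True = True
Thus S2 is true.

S3: In symbols: (not S -> (not U -> Q)) iff ((R -> P) -> not S)

not S = not True = False
not U = not False = True
not U -> Q = True -> False = False
not S -> (not U -> Q) = False -> False = True
R -> P = True -> False = False
not S = not True = False
(R -> P) -> not S = False -> False = True
(not S -> (not U -> Q)) iff ((R -> P) -> not S) = True iff True = True
Thus S3 is true.

3 of the 3 statements are true.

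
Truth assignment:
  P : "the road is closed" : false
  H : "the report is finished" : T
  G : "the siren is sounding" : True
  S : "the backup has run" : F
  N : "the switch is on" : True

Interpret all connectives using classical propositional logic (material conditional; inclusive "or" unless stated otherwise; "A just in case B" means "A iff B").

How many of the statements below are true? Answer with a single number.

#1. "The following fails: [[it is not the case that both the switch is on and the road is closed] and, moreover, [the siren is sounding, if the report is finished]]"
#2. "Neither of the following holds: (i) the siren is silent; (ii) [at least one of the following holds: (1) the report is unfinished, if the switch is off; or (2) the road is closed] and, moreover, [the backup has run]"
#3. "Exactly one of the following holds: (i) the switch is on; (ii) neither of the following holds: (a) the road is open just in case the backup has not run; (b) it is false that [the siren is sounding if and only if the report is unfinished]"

2

#1: In symbols: not ((N nand P) and (H -> G))

N nand P = True nand False = True
H -> G = True -> True = True
(N nand P) and (H -> G) = True and True = True
not ((N nand P) and (H -> G)) = not True = False
So #1 is false.

#2: Formalization: not G nor (((not N -> not H) or P) and S)

not G = not True = False
not N = not True = False
not H = not True = False
not N -> not H = False -> False = True
(not N -> not H) or P = True or False = True
((not N -> not H) or P) and S = True and False = False
not G nor (((not N -> not H) or P) and S) = False nor False = True
Hence #2 is true.

#3: Formalization: N xor ((not P iff not S) nor not (G iff not H))

not P = not False = True
not S = not False = True
not P iff not S = True iff True = True
not H = not True = False
G iff not H = True iff False = False
not (G iff not H) = not False = True
(not P iff not S) nor not (G iff not H) = True nor True = False
N xor ((not P iff not S) nor not (G iff not H)) = True xor False = True
So #3 is true.

2 of the 3 statements are true (#2, #3).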